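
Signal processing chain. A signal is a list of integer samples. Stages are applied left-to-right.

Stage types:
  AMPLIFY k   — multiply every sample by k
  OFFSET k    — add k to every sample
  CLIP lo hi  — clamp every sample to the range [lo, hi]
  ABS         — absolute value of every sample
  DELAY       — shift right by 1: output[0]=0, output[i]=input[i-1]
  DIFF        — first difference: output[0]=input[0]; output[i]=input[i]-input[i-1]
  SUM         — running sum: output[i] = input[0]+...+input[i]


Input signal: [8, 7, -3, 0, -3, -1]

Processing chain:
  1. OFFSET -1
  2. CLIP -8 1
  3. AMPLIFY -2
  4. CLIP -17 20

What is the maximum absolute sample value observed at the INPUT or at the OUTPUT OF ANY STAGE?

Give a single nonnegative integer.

Answer: 8

Derivation:
Input: [8, 7, -3, 0, -3, -1] (max |s|=8)
Stage 1 (OFFSET -1): 8+-1=7, 7+-1=6, -3+-1=-4, 0+-1=-1, -3+-1=-4, -1+-1=-2 -> [7, 6, -4, -1, -4, -2] (max |s|=7)
Stage 2 (CLIP -8 1): clip(7,-8,1)=1, clip(6,-8,1)=1, clip(-4,-8,1)=-4, clip(-1,-8,1)=-1, clip(-4,-8,1)=-4, clip(-2,-8,1)=-2 -> [1, 1, -4, -1, -4, -2] (max |s|=4)
Stage 3 (AMPLIFY -2): 1*-2=-2, 1*-2=-2, -4*-2=8, -1*-2=2, -4*-2=8, -2*-2=4 -> [-2, -2, 8, 2, 8, 4] (max |s|=8)
Stage 4 (CLIP -17 20): clip(-2,-17,20)=-2, clip(-2,-17,20)=-2, clip(8,-17,20)=8, clip(2,-17,20)=2, clip(8,-17,20)=8, clip(4,-17,20)=4 -> [-2, -2, 8, 2, 8, 4] (max |s|=8)
Overall max amplitude: 8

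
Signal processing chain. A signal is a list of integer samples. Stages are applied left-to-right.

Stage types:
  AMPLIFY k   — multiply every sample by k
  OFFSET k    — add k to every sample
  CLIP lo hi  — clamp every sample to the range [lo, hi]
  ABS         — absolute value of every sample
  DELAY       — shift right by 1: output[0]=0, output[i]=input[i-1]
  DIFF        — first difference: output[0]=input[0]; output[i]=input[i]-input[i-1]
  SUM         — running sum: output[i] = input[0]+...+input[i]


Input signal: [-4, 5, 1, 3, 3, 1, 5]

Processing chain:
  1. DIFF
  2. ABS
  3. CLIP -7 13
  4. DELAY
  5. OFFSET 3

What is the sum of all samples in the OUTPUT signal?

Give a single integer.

Input: [-4, 5, 1, 3, 3, 1, 5]
Stage 1 (DIFF): s[0]=-4, 5--4=9, 1-5=-4, 3-1=2, 3-3=0, 1-3=-2, 5-1=4 -> [-4, 9, -4, 2, 0, -2, 4]
Stage 2 (ABS): |-4|=4, |9|=9, |-4|=4, |2|=2, |0|=0, |-2|=2, |4|=4 -> [4, 9, 4, 2, 0, 2, 4]
Stage 3 (CLIP -7 13): clip(4,-7,13)=4, clip(9,-7,13)=9, clip(4,-7,13)=4, clip(2,-7,13)=2, clip(0,-7,13)=0, clip(2,-7,13)=2, clip(4,-7,13)=4 -> [4, 9, 4, 2, 0, 2, 4]
Stage 4 (DELAY): [0, 4, 9, 4, 2, 0, 2] = [0, 4, 9, 4, 2, 0, 2] -> [0, 4, 9, 4, 2, 0, 2]
Stage 5 (OFFSET 3): 0+3=3, 4+3=7, 9+3=12, 4+3=7, 2+3=5, 0+3=3, 2+3=5 -> [3, 7, 12, 7, 5, 3, 5]
Output sum: 42

Answer: 42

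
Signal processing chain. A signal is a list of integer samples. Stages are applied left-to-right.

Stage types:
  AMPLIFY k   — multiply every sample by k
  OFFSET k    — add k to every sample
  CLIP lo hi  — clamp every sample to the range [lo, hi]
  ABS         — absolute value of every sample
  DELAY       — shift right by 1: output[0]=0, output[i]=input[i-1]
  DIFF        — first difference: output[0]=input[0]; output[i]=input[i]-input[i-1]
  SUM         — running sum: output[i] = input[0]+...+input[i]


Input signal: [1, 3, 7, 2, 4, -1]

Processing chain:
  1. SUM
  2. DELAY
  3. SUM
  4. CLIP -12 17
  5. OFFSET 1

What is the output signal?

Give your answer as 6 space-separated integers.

Answer: 1 2 6 17 18 18

Derivation:
Input: [1, 3, 7, 2, 4, -1]
Stage 1 (SUM): sum[0..0]=1, sum[0..1]=4, sum[0..2]=11, sum[0..3]=13, sum[0..4]=17, sum[0..5]=16 -> [1, 4, 11, 13, 17, 16]
Stage 2 (DELAY): [0, 1, 4, 11, 13, 17] = [0, 1, 4, 11, 13, 17] -> [0, 1, 4, 11, 13, 17]
Stage 3 (SUM): sum[0..0]=0, sum[0..1]=1, sum[0..2]=5, sum[0..3]=16, sum[0..4]=29, sum[0..5]=46 -> [0, 1, 5, 16, 29, 46]
Stage 4 (CLIP -12 17): clip(0,-12,17)=0, clip(1,-12,17)=1, clip(5,-12,17)=5, clip(16,-12,17)=16, clip(29,-12,17)=17, clip(46,-12,17)=17 -> [0, 1, 5, 16, 17, 17]
Stage 5 (OFFSET 1): 0+1=1, 1+1=2, 5+1=6, 16+1=17, 17+1=18, 17+1=18 -> [1, 2, 6, 17, 18, 18]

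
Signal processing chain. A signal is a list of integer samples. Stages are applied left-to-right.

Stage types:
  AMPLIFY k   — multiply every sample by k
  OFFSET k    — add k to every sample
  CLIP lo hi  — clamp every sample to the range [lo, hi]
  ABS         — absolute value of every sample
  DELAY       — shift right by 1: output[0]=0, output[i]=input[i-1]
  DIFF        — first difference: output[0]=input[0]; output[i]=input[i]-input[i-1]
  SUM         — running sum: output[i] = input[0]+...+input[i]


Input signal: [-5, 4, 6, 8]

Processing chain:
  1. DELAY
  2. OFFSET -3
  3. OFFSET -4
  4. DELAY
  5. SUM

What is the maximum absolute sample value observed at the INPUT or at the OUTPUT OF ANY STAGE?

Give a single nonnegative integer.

Input: [-5, 4, 6, 8] (max |s|=8)
Stage 1 (DELAY): [0, -5, 4, 6] = [0, -5, 4, 6] -> [0, -5, 4, 6] (max |s|=6)
Stage 2 (OFFSET -3): 0+-3=-3, -5+-3=-8, 4+-3=1, 6+-3=3 -> [-3, -8, 1, 3] (max |s|=8)
Stage 3 (OFFSET -4): -3+-4=-7, -8+-4=-12, 1+-4=-3, 3+-4=-1 -> [-7, -12, -3, -1] (max |s|=12)
Stage 4 (DELAY): [0, -7, -12, -3] = [0, -7, -12, -3] -> [0, -7, -12, -3] (max |s|=12)
Stage 5 (SUM): sum[0..0]=0, sum[0..1]=-7, sum[0..2]=-19, sum[0..3]=-22 -> [0, -7, -19, -22] (max |s|=22)
Overall max amplitude: 22

Answer: 22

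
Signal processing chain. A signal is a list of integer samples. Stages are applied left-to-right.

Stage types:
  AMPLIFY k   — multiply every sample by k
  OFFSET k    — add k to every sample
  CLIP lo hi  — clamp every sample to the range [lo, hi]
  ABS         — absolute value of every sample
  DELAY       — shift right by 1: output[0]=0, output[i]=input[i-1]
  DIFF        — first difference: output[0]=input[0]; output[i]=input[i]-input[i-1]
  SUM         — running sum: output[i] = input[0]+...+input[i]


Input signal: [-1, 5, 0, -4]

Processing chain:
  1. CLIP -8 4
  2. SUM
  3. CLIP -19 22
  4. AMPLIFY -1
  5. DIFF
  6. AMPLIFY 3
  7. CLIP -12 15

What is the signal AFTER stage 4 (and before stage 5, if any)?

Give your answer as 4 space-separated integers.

Answer: 1 -3 -3 1

Derivation:
Input: [-1, 5, 0, -4]
Stage 1 (CLIP -8 4): clip(-1,-8,4)=-1, clip(5,-8,4)=4, clip(0,-8,4)=0, clip(-4,-8,4)=-4 -> [-1, 4, 0, -4]
Stage 2 (SUM): sum[0..0]=-1, sum[0..1]=3, sum[0..2]=3, sum[0..3]=-1 -> [-1, 3, 3, -1]
Stage 3 (CLIP -19 22): clip(-1,-19,22)=-1, clip(3,-19,22)=3, clip(3,-19,22)=3, clip(-1,-19,22)=-1 -> [-1, 3, 3, -1]
Stage 4 (AMPLIFY -1): -1*-1=1, 3*-1=-3, 3*-1=-3, -1*-1=1 -> [1, -3, -3, 1]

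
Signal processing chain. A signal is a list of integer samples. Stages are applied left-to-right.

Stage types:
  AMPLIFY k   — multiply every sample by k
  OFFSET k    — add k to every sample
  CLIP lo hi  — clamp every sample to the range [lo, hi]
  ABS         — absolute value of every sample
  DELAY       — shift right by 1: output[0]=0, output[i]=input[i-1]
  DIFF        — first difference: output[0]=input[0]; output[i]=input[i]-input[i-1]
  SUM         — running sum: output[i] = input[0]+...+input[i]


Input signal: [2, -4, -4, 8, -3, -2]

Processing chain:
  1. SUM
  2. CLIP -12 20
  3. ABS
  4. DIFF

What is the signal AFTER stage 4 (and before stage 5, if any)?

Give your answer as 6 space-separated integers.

Input: [2, -4, -4, 8, -3, -2]
Stage 1 (SUM): sum[0..0]=2, sum[0..1]=-2, sum[0..2]=-6, sum[0..3]=2, sum[0..4]=-1, sum[0..5]=-3 -> [2, -2, -6, 2, -1, -3]
Stage 2 (CLIP -12 20): clip(2,-12,20)=2, clip(-2,-12,20)=-2, clip(-6,-12,20)=-6, clip(2,-12,20)=2, clip(-1,-12,20)=-1, clip(-3,-12,20)=-3 -> [2, -2, -6, 2, -1, -3]
Stage 3 (ABS): |2|=2, |-2|=2, |-6|=6, |2|=2, |-1|=1, |-3|=3 -> [2, 2, 6, 2, 1, 3]
Stage 4 (DIFF): s[0]=2, 2-2=0, 6-2=4, 2-6=-4, 1-2=-1, 3-1=2 -> [2, 0, 4, -4, -1, 2]

Answer: 2 0 4 -4 -1 2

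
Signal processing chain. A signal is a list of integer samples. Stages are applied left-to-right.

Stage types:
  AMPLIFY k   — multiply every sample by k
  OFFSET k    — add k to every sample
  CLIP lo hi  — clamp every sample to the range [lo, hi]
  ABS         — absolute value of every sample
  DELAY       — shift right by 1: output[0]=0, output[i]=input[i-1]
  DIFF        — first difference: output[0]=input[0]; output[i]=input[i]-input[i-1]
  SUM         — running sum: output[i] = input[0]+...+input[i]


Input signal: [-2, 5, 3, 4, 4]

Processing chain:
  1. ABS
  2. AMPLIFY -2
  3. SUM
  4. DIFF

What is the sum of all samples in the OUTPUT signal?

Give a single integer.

Answer: -36

Derivation:
Input: [-2, 5, 3, 4, 4]
Stage 1 (ABS): |-2|=2, |5|=5, |3|=3, |4|=4, |4|=4 -> [2, 5, 3, 4, 4]
Stage 2 (AMPLIFY -2): 2*-2=-4, 5*-2=-10, 3*-2=-6, 4*-2=-8, 4*-2=-8 -> [-4, -10, -6, -8, -8]
Stage 3 (SUM): sum[0..0]=-4, sum[0..1]=-14, sum[0..2]=-20, sum[0..3]=-28, sum[0..4]=-36 -> [-4, -14, -20, -28, -36]
Stage 4 (DIFF): s[0]=-4, -14--4=-10, -20--14=-6, -28--20=-8, -36--28=-8 -> [-4, -10, -6, -8, -8]
Output sum: -36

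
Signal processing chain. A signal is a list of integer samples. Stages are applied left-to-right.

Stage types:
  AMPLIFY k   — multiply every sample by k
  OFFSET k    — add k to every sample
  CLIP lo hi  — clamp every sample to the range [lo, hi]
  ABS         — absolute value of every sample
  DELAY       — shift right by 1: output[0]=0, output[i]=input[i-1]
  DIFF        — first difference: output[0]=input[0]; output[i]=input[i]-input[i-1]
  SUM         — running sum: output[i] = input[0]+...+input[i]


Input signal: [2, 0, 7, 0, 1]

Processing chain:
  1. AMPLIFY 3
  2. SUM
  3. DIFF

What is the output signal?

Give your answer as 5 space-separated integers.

Input: [2, 0, 7, 0, 1]
Stage 1 (AMPLIFY 3): 2*3=6, 0*3=0, 7*3=21, 0*3=0, 1*3=3 -> [6, 0, 21, 0, 3]
Stage 2 (SUM): sum[0..0]=6, sum[0..1]=6, sum[0..2]=27, sum[0..3]=27, sum[0..4]=30 -> [6, 6, 27, 27, 30]
Stage 3 (DIFF): s[0]=6, 6-6=0, 27-6=21, 27-27=0, 30-27=3 -> [6, 0, 21, 0, 3]

Answer: 6 0 21 0 3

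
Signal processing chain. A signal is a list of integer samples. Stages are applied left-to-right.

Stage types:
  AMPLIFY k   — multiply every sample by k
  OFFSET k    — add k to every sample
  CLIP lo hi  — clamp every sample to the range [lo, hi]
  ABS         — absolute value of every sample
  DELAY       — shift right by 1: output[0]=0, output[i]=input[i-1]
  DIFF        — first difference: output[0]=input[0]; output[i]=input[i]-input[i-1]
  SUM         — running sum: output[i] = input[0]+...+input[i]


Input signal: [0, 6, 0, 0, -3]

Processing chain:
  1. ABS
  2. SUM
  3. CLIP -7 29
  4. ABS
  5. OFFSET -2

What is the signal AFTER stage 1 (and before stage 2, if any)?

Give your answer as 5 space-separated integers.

Answer: 0 6 0 0 3

Derivation:
Input: [0, 6, 0, 0, -3]
Stage 1 (ABS): |0|=0, |6|=6, |0|=0, |0|=0, |-3|=3 -> [0, 6, 0, 0, 3]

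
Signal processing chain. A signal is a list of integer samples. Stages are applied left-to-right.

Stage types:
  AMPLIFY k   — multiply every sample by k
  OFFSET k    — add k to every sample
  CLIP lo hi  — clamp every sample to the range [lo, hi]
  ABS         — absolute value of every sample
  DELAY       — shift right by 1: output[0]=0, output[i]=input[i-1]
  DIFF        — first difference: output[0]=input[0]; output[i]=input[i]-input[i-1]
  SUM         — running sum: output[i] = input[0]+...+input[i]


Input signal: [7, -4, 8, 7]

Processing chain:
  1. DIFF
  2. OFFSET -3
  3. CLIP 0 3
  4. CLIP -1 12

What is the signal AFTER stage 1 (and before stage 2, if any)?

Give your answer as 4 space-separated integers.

Answer: 7 -11 12 -1

Derivation:
Input: [7, -4, 8, 7]
Stage 1 (DIFF): s[0]=7, -4-7=-11, 8--4=12, 7-8=-1 -> [7, -11, 12, -1]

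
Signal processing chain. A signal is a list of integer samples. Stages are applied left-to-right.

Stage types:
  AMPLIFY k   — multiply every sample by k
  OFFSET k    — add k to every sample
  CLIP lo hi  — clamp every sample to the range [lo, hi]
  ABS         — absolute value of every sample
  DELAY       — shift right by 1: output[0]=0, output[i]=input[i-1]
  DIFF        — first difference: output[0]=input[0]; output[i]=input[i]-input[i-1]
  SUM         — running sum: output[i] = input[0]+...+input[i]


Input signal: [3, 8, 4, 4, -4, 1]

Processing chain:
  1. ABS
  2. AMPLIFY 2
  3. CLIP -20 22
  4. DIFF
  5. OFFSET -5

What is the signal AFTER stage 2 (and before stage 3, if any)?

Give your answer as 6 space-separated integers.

Answer: 6 16 8 8 8 2

Derivation:
Input: [3, 8, 4, 4, -4, 1]
Stage 1 (ABS): |3|=3, |8|=8, |4|=4, |4|=4, |-4|=4, |1|=1 -> [3, 8, 4, 4, 4, 1]
Stage 2 (AMPLIFY 2): 3*2=6, 8*2=16, 4*2=8, 4*2=8, 4*2=8, 1*2=2 -> [6, 16, 8, 8, 8, 2]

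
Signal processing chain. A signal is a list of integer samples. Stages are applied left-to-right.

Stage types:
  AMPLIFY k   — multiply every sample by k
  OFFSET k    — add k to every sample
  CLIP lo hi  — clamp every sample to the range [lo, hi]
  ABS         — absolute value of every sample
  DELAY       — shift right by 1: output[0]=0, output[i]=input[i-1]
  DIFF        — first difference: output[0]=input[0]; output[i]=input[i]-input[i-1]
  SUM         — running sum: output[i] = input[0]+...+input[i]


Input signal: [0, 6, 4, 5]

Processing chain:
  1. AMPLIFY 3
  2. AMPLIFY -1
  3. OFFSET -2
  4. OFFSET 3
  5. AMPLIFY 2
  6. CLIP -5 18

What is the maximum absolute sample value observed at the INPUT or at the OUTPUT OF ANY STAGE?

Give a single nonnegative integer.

Input: [0, 6, 4, 5] (max |s|=6)
Stage 1 (AMPLIFY 3): 0*3=0, 6*3=18, 4*3=12, 5*3=15 -> [0, 18, 12, 15] (max |s|=18)
Stage 2 (AMPLIFY -1): 0*-1=0, 18*-1=-18, 12*-1=-12, 15*-1=-15 -> [0, -18, -12, -15] (max |s|=18)
Stage 3 (OFFSET -2): 0+-2=-2, -18+-2=-20, -12+-2=-14, -15+-2=-17 -> [-2, -20, -14, -17] (max |s|=20)
Stage 4 (OFFSET 3): -2+3=1, -20+3=-17, -14+3=-11, -17+3=-14 -> [1, -17, -11, -14] (max |s|=17)
Stage 5 (AMPLIFY 2): 1*2=2, -17*2=-34, -11*2=-22, -14*2=-28 -> [2, -34, -22, -28] (max |s|=34)
Stage 6 (CLIP -5 18): clip(2,-5,18)=2, clip(-34,-5,18)=-5, clip(-22,-5,18)=-5, clip(-28,-5,18)=-5 -> [2, -5, -5, -5] (max |s|=5)
Overall max amplitude: 34

Answer: 34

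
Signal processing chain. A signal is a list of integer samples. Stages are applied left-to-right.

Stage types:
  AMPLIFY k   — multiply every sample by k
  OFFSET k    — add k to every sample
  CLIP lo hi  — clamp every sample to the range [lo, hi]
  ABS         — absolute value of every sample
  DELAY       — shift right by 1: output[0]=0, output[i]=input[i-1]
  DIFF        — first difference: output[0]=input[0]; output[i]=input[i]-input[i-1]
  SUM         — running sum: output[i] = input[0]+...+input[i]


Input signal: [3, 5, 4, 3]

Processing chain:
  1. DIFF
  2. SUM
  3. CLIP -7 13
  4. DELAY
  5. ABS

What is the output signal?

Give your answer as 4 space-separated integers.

Answer: 0 3 5 4

Derivation:
Input: [3, 5, 4, 3]
Stage 1 (DIFF): s[0]=3, 5-3=2, 4-5=-1, 3-4=-1 -> [3, 2, -1, -1]
Stage 2 (SUM): sum[0..0]=3, sum[0..1]=5, sum[0..2]=4, sum[0..3]=3 -> [3, 5, 4, 3]
Stage 3 (CLIP -7 13): clip(3,-7,13)=3, clip(5,-7,13)=5, clip(4,-7,13)=4, clip(3,-7,13)=3 -> [3, 5, 4, 3]
Stage 4 (DELAY): [0, 3, 5, 4] = [0, 3, 5, 4] -> [0, 3, 5, 4]
Stage 5 (ABS): |0|=0, |3|=3, |5|=5, |4|=4 -> [0, 3, 5, 4]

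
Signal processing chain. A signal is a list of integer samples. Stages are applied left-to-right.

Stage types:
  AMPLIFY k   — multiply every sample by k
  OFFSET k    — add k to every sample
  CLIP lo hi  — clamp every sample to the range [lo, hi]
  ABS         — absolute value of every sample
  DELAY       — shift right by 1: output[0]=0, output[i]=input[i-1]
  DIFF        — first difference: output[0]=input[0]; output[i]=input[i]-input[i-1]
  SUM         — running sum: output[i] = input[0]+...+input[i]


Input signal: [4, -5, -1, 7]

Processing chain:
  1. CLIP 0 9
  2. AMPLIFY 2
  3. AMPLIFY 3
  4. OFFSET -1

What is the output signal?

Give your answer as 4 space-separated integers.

Answer: 23 -1 -1 41

Derivation:
Input: [4, -5, -1, 7]
Stage 1 (CLIP 0 9): clip(4,0,9)=4, clip(-5,0,9)=0, clip(-1,0,9)=0, clip(7,0,9)=7 -> [4, 0, 0, 7]
Stage 2 (AMPLIFY 2): 4*2=8, 0*2=0, 0*2=0, 7*2=14 -> [8, 0, 0, 14]
Stage 3 (AMPLIFY 3): 8*3=24, 0*3=0, 0*3=0, 14*3=42 -> [24, 0, 0, 42]
Stage 4 (OFFSET -1): 24+-1=23, 0+-1=-1, 0+-1=-1, 42+-1=41 -> [23, -1, -1, 41]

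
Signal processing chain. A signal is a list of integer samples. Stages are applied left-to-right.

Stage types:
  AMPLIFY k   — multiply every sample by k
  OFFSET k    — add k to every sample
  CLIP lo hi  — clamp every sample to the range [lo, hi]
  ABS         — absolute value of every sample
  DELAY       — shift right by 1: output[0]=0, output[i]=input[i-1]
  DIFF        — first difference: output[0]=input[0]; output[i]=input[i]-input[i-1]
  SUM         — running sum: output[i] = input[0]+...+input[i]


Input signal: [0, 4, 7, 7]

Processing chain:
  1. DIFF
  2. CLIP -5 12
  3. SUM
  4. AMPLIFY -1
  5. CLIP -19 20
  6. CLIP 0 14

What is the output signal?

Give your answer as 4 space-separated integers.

Answer: 0 0 0 0

Derivation:
Input: [0, 4, 7, 7]
Stage 1 (DIFF): s[0]=0, 4-0=4, 7-4=3, 7-7=0 -> [0, 4, 3, 0]
Stage 2 (CLIP -5 12): clip(0,-5,12)=0, clip(4,-5,12)=4, clip(3,-5,12)=3, clip(0,-5,12)=0 -> [0, 4, 3, 0]
Stage 3 (SUM): sum[0..0]=0, sum[0..1]=4, sum[0..2]=7, sum[0..3]=7 -> [0, 4, 7, 7]
Stage 4 (AMPLIFY -1): 0*-1=0, 4*-1=-4, 7*-1=-7, 7*-1=-7 -> [0, -4, -7, -7]
Stage 5 (CLIP -19 20): clip(0,-19,20)=0, clip(-4,-19,20)=-4, clip(-7,-19,20)=-7, clip(-7,-19,20)=-7 -> [0, -4, -7, -7]
Stage 6 (CLIP 0 14): clip(0,0,14)=0, clip(-4,0,14)=0, clip(-7,0,14)=0, clip(-7,0,14)=0 -> [0, 0, 0, 0]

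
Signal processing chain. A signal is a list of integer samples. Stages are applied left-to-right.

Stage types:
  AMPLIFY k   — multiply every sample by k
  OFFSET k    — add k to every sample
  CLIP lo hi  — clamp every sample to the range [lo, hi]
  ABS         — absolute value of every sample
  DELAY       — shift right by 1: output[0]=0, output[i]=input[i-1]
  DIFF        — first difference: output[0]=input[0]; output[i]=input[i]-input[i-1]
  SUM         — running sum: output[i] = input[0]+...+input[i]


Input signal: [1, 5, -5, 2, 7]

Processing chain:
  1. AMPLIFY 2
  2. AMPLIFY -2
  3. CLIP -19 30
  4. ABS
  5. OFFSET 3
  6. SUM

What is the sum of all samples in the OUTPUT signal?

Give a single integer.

Input: [1, 5, -5, 2, 7]
Stage 1 (AMPLIFY 2): 1*2=2, 5*2=10, -5*2=-10, 2*2=4, 7*2=14 -> [2, 10, -10, 4, 14]
Stage 2 (AMPLIFY -2): 2*-2=-4, 10*-2=-20, -10*-2=20, 4*-2=-8, 14*-2=-28 -> [-4, -20, 20, -8, -28]
Stage 3 (CLIP -19 30): clip(-4,-19,30)=-4, clip(-20,-19,30)=-19, clip(20,-19,30)=20, clip(-8,-19,30)=-8, clip(-28,-19,30)=-19 -> [-4, -19, 20, -8, -19]
Stage 4 (ABS): |-4|=4, |-19|=19, |20|=20, |-8|=8, |-19|=19 -> [4, 19, 20, 8, 19]
Stage 5 (OFFSET 3): 4+3=7, 19+3=22, 20+3=23, 8+3=11, 19+3=22 -> [7, 22, 23, 11, 22]
Stage 6 (SUM): sum[0..0]=7, sum[0..1]=29, sum[0..2]=52, sum[0..3]=63, sum[0..4]=85 -> [7, 29, 52, 63, 85]
Output sum: 236

Answer: 236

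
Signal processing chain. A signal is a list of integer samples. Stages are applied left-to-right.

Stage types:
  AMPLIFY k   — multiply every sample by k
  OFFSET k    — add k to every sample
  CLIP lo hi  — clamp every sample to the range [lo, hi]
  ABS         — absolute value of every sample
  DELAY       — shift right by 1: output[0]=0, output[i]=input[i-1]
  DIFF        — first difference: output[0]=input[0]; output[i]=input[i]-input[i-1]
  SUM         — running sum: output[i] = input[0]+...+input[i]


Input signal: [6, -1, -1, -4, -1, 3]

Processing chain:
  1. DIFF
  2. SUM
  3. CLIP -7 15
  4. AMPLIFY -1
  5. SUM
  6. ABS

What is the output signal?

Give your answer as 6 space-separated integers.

Input: [6, -1, -1, -4, -1, 3]
Stage 1 (DIFF): s[0]=6, -1-6=-7, -1--1=0, -4--1=-3, -1--4=3, 3--1=4 -> [6, -7, 0, -3, 3, 4]
Stage 2 (SUM): sum[0..0]=6, sum[0..1]=-1, sum[0..2]=-1, sum[0..3]=-4, sum[0..4]=-1, sum[0..5]=3 -> [6, -1, -1, -4, -1, 3]
Stage 3 (CLIP -7 15): clip(6,-7,15)=6, clip(-1,-7,15)=-1, clip(-1,-7,15)=-1, clip(-4,-7,15)=-4, clip(-1,-7,15)=-1, clip(3,-7,15)=3 -> [6, -1, -1, -4, -1, 3]
Stage 4 (AMPLIFY -1): 6*-1=-6, -1*-1=1, -1*-1=1, -4*-1=4, -1*-1=1, 3*-1=-3 -> [-6, 1, 1, 4, 1, -3]
Stage 5 (SUM): sum[0..0]=-6, sum[0..1]=-5, sum[0..2]=-4, sum[0..3]=0, sum[0..4]=1, sum[0..5]=-2 -> [-6, -5, -4, 0, 1, -2]
Stage 6 (ABS): |-6|=6, |-5|=5, |-4|=4, |0|=0, |1|=1, |-2|=2 -> [6, 5, 4, 0, 1, 2]

Answer: 6 5 4 0 1 2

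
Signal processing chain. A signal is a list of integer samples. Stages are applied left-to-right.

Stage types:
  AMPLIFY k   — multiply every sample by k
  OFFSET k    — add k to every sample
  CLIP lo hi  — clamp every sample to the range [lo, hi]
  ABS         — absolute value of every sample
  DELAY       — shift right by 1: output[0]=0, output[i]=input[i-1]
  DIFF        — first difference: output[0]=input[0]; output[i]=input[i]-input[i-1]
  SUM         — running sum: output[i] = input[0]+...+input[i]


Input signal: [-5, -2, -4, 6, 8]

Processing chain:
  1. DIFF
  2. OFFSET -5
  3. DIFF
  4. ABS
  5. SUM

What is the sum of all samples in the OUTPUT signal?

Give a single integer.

Input: [-5, -2, -4, 6, 8]
Stage 1 (DIFF): s[0]=-5, -2--5=3, -4--2=-2, 6--4=10, 8-6=2 -> [-5, 3, -2, 10, 2]
Stage 2 (OFFSET -5): -5+-5=-10, 3+-5=-2, -2+-5=-7, 10+-5=5, 2+-5=-3 -> [-10, -2, -7, 5, -3]
Stage 3 (DIFF): s[0]=-10, -2--10=8, -7--2=-5, 5--7=12, -3-5=-8 -> [-10, 8, -5, 12, -8]
Stage 4 (ABS): |-10|=10, |8|=8, |-5|=5, |12|=12, |-8|=8 -> [10, 8, 5, 12, 8]
Stage 5 (SUM): sum[0..0]=10, sum[0..1]=18, sum[0..2]=23, sum[0..3]=35, sum[0..4]=43 -> [10, 18, 23, 35, 43]
Output sum: 129

Answer: 129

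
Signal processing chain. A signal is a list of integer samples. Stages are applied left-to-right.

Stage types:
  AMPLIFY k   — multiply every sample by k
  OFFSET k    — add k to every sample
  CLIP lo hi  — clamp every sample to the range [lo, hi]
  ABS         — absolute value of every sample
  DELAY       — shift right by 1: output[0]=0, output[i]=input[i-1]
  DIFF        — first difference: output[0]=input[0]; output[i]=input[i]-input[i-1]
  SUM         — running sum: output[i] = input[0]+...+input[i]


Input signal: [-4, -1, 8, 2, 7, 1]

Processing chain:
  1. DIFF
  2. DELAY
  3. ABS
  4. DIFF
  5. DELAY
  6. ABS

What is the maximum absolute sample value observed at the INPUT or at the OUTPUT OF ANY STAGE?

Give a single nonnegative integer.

Input: [-4, -1, 8, 2, 7, 1] (max |s|=8)
Stage 1 (DIFF): s[0]=-4, -1--4=3, 8--1=9, 2-8=-6, 7-2=5, 1-7=-6 -> [-4, 3, 9, -6, 5, -6] (max |s|=9)
Stage 2 (DELAY): [0, -4, 3, 9, -6, 5] = [0, -4, 3, 9, -6, 5] -> [0, -4, 3, 9, -6, 5] (max |s|=9)
Stage 3 (ABS): |0|=0, |-4|=4, |3|=3, |9|=9, |-6|=6, |5|=5 -> [0, 4, 3, 9, 6, 5] (max |s|=9)
Stage 4 (DIFF): s[0]=0, 4-0=4, 3-4=-1, 9-3=6, 6-9=-3, 5-6=-1 -> [0, 4, -1, 6, -3, -1] (max |s|=6)
Stage 5 (DELAY): [0, 0, 4, -1, 6, -3] = [0, 0, 4, -1, 6, -3] -> [0, 0, 4, -1, 6, -3] (max |s|=6)
Stage 6 (ABS): |0|=0, |0|=0, |4|=4, |-1|=1, |6|=6, |-3|=3 -> [0, 0, 4, 1, 6, 3] (max |s|=6)
Overall max amplitude: 9

Answer: 9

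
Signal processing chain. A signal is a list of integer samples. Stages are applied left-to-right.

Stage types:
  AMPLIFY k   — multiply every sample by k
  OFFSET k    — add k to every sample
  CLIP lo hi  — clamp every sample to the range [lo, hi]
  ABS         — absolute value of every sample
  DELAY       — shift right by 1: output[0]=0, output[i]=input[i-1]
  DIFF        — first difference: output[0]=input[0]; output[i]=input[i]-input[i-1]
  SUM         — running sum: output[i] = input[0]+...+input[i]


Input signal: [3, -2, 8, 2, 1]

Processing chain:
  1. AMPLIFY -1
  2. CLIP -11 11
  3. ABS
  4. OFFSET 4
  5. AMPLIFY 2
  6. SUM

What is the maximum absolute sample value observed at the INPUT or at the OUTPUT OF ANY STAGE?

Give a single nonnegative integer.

Answer: 72

Derivation:
Input: [3, -2, 8, 2, 1] (max |s|=8)
Stage 1 (AMPLIFY -1): 3*-1=-3, -2*-1=2, 8*-1=-8, 2*-1=-2, 1*-1=-1 -> [-3, 2, -8, -2, -1] (max |s|=8)
Stage 2 (CLIP -11 11): clip(-3,-11,11)=-3, clip(2,-11,11)=2, clip(-8,-11,11)=-8, clip(-2,-11,11)=-2, clip(-1,-11,11)=-1 -> [-3, 2, -8, -2, -1] (max |s|=8)
Stage 3 (ABS): |-3|=3, |2|=2, |-8|=8, |-2|=2, |-1|=1 -> [3, 2, 8, 2, 1] (max |s|=8)
Stage 4 (OFFSET 4): 3+4=7, 2+4=6, 8+4=12, 2+4=6, 1+4=5 -> [7, 6, 12, 6, 5] (max |s|=12)
Stage 5 (AMPLIFY 2): 7*2=14, 6*2=12, 12*2=24, 6*2=12, 5*2=10 -> [14, 12, 24, 12, 10] (max |s|=24)
Stage 6 (SUM): sum[0..0]=14, sum[0..1]=26, sum[0..2]=50, sum[0..3]=62, sum[0..4]=72 -> [14, 26, 50, 62, 72] (max |s|=72)
Overall max amplitude: 72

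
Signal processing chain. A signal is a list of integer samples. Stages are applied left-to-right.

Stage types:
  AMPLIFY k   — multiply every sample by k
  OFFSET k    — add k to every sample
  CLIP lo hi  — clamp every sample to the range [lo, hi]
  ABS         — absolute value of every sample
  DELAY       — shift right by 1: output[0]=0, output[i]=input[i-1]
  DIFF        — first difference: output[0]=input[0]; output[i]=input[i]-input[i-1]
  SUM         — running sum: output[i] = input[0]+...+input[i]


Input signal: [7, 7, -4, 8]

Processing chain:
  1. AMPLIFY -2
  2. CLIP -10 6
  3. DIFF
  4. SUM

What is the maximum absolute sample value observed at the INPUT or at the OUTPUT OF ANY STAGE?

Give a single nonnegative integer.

Answer: 16

Derivation:
Input: [7, 7, -4, 8] (max |s|=8)
Stage 1 (AMPLIFY -2): 7*-2=-14, 7*-2=-14, -4*-2=8, 8*-2=-16 -> [-14, -14, 8, -16] (max |s|=16)
Stage 2 (CLIP -10 6): clip(-14,-10,6)=-10, clip(-14,-10,6)=-10, clip(8,-10,6)=6, clip(-16,-10,6)=-10 -> [-10, -10, 6, -10] (max |s|=10)
Stage 3 (DIFF): s[0]=-10, -10--10=0, 6--10=16, -10-6=-16 -> [-10, 0, 16, -16] (max |s|=16)
Stage 4 (SUM): sum[0..0]=-10, sum[0..1]=-10, sum[0..2]=6, sum[0..3]=-10 -> [-10, -10, 6, -10] (max |s|=10)
Overall max amplitude: 16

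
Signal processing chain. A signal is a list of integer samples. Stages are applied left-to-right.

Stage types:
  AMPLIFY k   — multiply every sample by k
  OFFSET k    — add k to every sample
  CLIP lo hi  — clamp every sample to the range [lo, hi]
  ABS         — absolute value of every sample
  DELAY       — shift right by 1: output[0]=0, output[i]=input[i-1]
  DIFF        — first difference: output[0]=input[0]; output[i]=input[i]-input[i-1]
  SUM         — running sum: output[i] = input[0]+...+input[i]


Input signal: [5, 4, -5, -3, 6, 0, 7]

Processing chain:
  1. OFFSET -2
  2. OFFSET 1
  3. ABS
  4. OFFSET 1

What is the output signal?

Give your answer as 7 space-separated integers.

Input: [5, 4, -5, -3, 6, 0, 7]
Stage 1 (OFFSET -2): 5+-2=3, 4+-2=2, -5+-2=-7, -3+-2=-5, 6+-2=4, 0+-2=-2, 7+-2=5 -> [3, 2, -7, -5, 4, -2, 5]
Stage 2 (OFFSET 1): 3+1=4, 2+1=3, -7+1=-6, -5+1=-4, 4+1=5, -2+1=-1, 5+1=6 -> [4, 3, -6, -4, 5, -1, 6]
Stage 3 (ABS): |4|=4, |3|=3, |-6|=6, |-4|=4, |5|=5, |-1|=1, |6|=6 -> [4, 3, 6, 4, 5, 1, 6]
Stage 4 (OFFSET 1): 4+1=5, 3+1=4, 6+1=7, 4+1=5, 5+1=6, 1+1=2, 6+1=7 -> [5, 4, 7, 5, 6, 2, 7]

Answer: 5 4 7 5 6 2 7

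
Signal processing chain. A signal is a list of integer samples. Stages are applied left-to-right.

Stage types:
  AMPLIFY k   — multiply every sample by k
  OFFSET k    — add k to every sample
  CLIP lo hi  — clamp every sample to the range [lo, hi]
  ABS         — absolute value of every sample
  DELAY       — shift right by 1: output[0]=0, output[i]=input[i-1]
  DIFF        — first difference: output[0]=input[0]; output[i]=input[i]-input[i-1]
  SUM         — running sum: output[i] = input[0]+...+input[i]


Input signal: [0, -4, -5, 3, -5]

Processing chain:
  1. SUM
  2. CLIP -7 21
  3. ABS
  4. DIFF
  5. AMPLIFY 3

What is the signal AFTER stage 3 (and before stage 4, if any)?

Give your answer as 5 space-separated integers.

Input: [0, -4, -5, 3, -5]
Stage 1 (SUM): sum[0..0]=0, sum[0..1]=-4, sum[0..2]=-9, sum[0..3]=-6, sum[0..4]=-11 -> [0, -4, -9, -6, -11]
Stage 2 (CLIP -7 21): clip(0,-7,21)=0, clip(-4,-7,21)=-4, clip(-9,-7,21)=-7, clip(-6,-7,21)=-6, clip(-11,-7,21)=-7 -> [0, -4, -7, -6, -7]
Stage 3 (ABS): |0|=0, |-4|=4, |-7|=7, |-6|=6, |-7|=7 -> [0, 4, 7, 6, 7]

Answer: 0 4 7 6 7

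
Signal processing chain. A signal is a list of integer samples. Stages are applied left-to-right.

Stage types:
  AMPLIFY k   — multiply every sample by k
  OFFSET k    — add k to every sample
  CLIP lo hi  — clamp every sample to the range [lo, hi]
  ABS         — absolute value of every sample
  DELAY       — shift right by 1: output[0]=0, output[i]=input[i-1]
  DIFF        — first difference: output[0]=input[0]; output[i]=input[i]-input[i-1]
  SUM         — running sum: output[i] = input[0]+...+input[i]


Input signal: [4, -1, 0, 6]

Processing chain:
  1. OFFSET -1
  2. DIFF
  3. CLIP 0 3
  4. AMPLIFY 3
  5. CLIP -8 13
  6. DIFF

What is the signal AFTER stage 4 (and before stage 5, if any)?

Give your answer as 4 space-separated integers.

Input: [4, -1, 0, 6]
Stage 1 (OFFSET -1): 4+-1=3, -1+-1=-2, 0+-1=-1, 6+-1=5 -> [3, -2, -1, 5]
Stage 2 (DIFF): s[0]=3, -2-3=-5, -1--2=1, 5--1=6 -> [3, -5, 1, 6]
Stage 3 (CLIP 0 3): clip(3,0,3)=3, clip(-5,0,3)=0, clip(1,0,3)=1, clip(6,0,3)=3 -> [3, 0, 1, 3]
Stage 4 (AMPLIFY 3): 3*3=9, 0*3=0, 1*3=3, 3*3=9 -> [9, 0, 3, 9]

Answer: 9 0 3 9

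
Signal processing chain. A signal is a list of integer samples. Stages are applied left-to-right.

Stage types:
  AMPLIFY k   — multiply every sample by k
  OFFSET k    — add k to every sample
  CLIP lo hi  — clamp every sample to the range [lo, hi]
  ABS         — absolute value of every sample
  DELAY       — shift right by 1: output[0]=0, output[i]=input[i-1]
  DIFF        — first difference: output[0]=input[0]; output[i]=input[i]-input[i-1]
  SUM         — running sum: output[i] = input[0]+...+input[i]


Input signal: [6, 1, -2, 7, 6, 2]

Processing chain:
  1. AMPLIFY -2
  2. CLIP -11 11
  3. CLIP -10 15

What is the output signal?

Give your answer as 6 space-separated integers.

Input: [6, 1, -2, 7, 6, 2]
Stage 1 (AMPLIFY -2): 6*-2=-12, 1*-2=-2, -2*-2=4, 7*-2=-14, 6*-2=-12, 2*-2=-4 -> [-12, -2, 4, -14, -12, -4]
Stage 2 (CLIP -11 11): clip(-12,-11,11)=-11, clip(-2,-11,11)=-2, clip(4,-11,11)=4, clip(-14,-11,11)=-11, clip(-12,-11,11)=-11, clip(-4,-11,11)=-4 -> [-11, -2, 4, -11, -11, -4]
Stage 3 (CLIP -10 15): clip(-11,-10,15)=-10, clip(-2,-10,15)=-2, clip(4,-10,15)=4, clip(-11,-10,15)=-10, clip(-11,-10,15)=-10, clip(-4,-10,15)=-4 -> [-10, -2, 4, -10, -10, -4]

Answer: -10 -2 4 -10 -10 -4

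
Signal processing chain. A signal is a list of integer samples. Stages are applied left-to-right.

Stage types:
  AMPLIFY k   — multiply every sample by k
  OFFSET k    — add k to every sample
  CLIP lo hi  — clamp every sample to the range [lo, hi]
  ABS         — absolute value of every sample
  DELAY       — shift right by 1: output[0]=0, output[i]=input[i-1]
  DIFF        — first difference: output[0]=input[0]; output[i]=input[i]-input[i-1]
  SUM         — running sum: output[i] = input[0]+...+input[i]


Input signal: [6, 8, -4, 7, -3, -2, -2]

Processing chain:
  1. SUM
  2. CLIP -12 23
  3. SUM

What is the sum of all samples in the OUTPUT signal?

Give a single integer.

Input: [6, 8, -4, 7, -3, -2, -2]
Stage 1 (SUM): sum[0..0]=6, sum[0..1]=14, sum[0..2]=10, sum[0..3]=17, sum[0..4]=14, sum[0..5]=12, sum[0..6]=10 -> [6, 14, 10, 17, 14, 12, 10]
Stage 2 (CLIP -12 23): clip(6,-12,23)=6, clip(14,-12,23)=14, clip(10,-12,23)=10, clip(17,-12,23)=17, clip(14,-12,23)=14, clip(12,-12,23)=12, clip(10,-12,23)=10 -> [6, 14, 10, 17, 14, 12, 10]
Stage 3 (SUM): sum[0..0]=6, sum[0..1]=20, sum[0..2]=30, sum[0..3]=47, sum[0..4]=61, sum[0..5]=73, sum[0..6]=83 -> [6, 20, 30, 47, 61, 73, 83]
Output sum: 320

Answer: 320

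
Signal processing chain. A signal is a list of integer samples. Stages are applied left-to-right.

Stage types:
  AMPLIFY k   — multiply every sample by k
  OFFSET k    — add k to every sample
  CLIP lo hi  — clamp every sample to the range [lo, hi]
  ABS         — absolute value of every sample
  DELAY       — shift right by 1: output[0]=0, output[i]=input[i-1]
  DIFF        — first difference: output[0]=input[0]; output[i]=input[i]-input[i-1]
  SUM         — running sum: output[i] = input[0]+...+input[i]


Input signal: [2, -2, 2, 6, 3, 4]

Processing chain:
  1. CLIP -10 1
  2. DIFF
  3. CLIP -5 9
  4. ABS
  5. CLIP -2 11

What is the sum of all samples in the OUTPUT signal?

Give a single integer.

Input: [2, -2, 2, 6, 3, 4]
Stage 1 (CLIP -10 1): clip(2,-10,1)=1, clip(-2,-10,1)=-2, clip(2,-10,1)=1, clip(6,-10,1)=1, clip(3,-10,1)=1, clip(4,-10,1)=1 -> [1, -2, 1, 1, 1, 1]
Stage 2 (DIFF): s[0]=1, -2-1=-3, 1--2=3, 1-1=0, 1-1=0, 1-1=0 -> [1, -3, 3, 0, 0, 0]
Stage 3 (CLIP -5 9): clip(1,-5,9)=1, clip(-3,-5,9)=-3, clip(3,-5,9)=3, clip(0,-5,9)=0, clip(0,-5,9)=0, clip(0,-5,9)=0 -> [1, -3, 3, 0, 0, 0]
Stage 4 (ABS): |1|=1, |-3|=3, |3|=3, |0|=0, |0|=0, |0|=0 -> [1, 3, 3, 0, 0, 0]
Stage 5 (CLIP -2 11): clip(1,-2,11)=1, clip(3,-2,11)=3, clip(3,-2,11)=3, clip(0,-2,11)=0, clip(0,-2,11)=0, clip(0,-2,11)=0 -> [1, 3, 3, 0, 0, 0]
Output sum: 7

Answer: 7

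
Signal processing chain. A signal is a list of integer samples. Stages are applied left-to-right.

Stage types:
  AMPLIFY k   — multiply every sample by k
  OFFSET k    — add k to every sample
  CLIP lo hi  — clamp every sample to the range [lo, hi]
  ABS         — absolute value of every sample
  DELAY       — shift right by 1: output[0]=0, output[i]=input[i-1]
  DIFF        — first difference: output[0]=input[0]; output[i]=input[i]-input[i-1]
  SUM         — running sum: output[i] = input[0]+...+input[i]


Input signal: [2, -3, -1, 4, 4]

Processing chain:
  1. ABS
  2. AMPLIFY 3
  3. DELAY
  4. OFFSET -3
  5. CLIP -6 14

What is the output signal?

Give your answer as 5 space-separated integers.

Input: [2, -3, -1, 4, 4]
Stage 1 (ABS): |2|=2, |-3|=3, |-1|=1, |4|=4, |4|=4 -> [2, 3, 1, 4, 4]
Stage 2 (AMPLIFY 3): 2*3=6, 3*3=9, 1*3=3, 4*3=12, 4*3=12 -> [6, 9, 3, 12, 12]
Stage 3 (DELAY): [0, 6, 9, 3, 12] = [0, 6, 9, 3, 12] -> [0, 6, 9, 3, 12]
Stage 4 (OFFSET -3): 0+-3=-3, 6+-3=3, 9+-3=6, 3+-3=0, 12+-3=9 -> [-3, 3, 6, 0, 9]
Stage 5 (CLIP -6 14): clip(-3,-6,14)=-3, clip(3,-6,14)=3, clip(6,-6,14)=6, clip(0,-6,14)=0, clip(9,-6,14)=9 -> [-3, 3, 6, 0, 9]

Answer: -3 3 6 0 9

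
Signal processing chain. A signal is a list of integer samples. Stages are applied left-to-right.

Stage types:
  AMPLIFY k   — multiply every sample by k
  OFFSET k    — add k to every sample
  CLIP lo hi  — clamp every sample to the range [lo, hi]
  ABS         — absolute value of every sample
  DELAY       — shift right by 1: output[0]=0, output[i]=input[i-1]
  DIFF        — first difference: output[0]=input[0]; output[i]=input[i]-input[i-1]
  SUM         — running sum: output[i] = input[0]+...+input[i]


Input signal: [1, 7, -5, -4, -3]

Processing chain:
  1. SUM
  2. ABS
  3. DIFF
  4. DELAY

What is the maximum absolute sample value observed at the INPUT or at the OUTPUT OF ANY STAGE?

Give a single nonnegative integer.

Answer: 8

Derivation:
Input: [1, 7, -5, -4, -3] (max |s|=7)
Stage 1 (SUM): sum[0..0]=1, sum[0..1]=8, sum[0..2]=3, sum[0..3]=-1, sum[0..4]=-4 -> [1, 8, 3, -1, -4] (max |s|=8)
Stage 2 (ABS): |1|=1, |8|=8, |3|=3, |-1|=1, |-4|=4 -> [1, 8, 3, 1, 4] (max |s|=8)
Stage 3 (DIFF): s[0]=1, 8-1=7, 3-8=-5, 1-3=-2, 4-1=3 -> [1, 7, -5, -2, 3] (max |s|=7)
Stage 4 (DELAY): [0, 1, 7, -5, -2] = [0, 1, 7, -5, -2] -> [0, 1, 7, -5, -2] (max |s|=7)
Overall max amplitude: 8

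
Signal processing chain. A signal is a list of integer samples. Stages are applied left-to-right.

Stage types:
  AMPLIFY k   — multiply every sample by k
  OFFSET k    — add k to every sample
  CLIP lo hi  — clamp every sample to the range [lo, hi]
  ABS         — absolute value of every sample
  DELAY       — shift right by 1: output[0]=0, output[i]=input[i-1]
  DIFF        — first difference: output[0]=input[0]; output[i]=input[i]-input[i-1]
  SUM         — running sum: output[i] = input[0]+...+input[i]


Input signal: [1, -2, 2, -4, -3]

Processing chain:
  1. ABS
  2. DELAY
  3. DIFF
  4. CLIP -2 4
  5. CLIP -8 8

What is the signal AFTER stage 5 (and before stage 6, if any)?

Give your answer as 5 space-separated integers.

Answer: 0 1 1 0 2

Derivation:
Input: [1, -2, 2, -4, -3]
Stage 1 (ABS): |1|=1, |-2|=2, |2|=2, |-4|=4, |-3|=3 -> [1, 2, 2, 4, 3]
Stage 2 (DELAY): [0, 1, 2, 2, 4] = [0, 1, 2, 2, 4] -> [0, 1, 2, 2, 4]
Stage 3 (DIFF): s[0]=0, 1-0=1, 2-1=1, 2-2=0, 4-2=2 -> [0, 1, 1, 0, 2]
Stage 4 (CLIP -2 4): clip(0,-2,4)=0, clip(1,-2,4)=1, clip(1,-2,4)=1, clip(0,-2,4)=0, clip(2,-2,4)=2 -> [0, 1, 1, 0, 2]
Stage 5 (CLIP -8 8): clip(0,-8,8)=0, clip(1,-8,8)=1, clip(1,-8,8)=1, clip(0,-8,8)=0, clip(2,-8,8)=2 -> [0, 1, 1, 0, 2]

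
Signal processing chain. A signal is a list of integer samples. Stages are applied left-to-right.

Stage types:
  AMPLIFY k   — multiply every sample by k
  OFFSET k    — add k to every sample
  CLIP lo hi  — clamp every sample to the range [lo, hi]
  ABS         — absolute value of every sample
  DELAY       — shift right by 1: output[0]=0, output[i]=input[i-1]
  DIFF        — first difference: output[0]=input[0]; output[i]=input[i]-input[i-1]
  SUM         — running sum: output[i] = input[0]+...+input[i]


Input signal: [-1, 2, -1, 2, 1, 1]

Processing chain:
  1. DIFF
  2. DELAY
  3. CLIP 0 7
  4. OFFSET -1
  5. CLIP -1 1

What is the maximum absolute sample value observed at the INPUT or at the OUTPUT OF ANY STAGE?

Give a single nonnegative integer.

Answer: 3

Derivation:
Input: [-1, 2, -1, 2, 1, 1] (max |s|=2)
Stage 1 (DIFF): s[0]=-1, 2--1=3, -1-2=-3, 2--1=3, 1-2=-1, 1-1=0 -> [-1, 3, -3, 3, -1, 0] (max |s|=3)
Stage 2 (DELAY): [0, -1, 3, -3, 3, -1] = [0, -1, 3, -3, 3, -1] -> [0, -1, 3, -3, 3, -1] (max |s|=3)
Stage 3 (CLIP 0 7): clip(0,0,7)=0, clip(-1,0,7)=0, clip(3,0,7)=3, clip(-3,0,7)=0, clip(3,0,7)=3, clip(-1,0,7)=0 -> [0, 0, 3, 0, 3, 0] (max |s|=3)
Stage 4 (OFFSET -1): 0+-1=-1, 0+-1=-1, 3+-1=2, 0+-1=-1, 3+-1=2, 0+-1=-1 -> [-1, -1, 2, -1, 2, -1] (max |s|=2)
Stage 5 (CLIP -1 1): clip(-1,-1,1)=-1, clip(-1,-1,1)=-1, clip(2,-1,1)=1, clip(-1,-1,1)=-1, clip(2,-1,1)=1, clip(-1,-1,1)=-1 -> [-1, -1, 1, -1, 1, -1] (max |s|=1)
Overall max amplitude: 3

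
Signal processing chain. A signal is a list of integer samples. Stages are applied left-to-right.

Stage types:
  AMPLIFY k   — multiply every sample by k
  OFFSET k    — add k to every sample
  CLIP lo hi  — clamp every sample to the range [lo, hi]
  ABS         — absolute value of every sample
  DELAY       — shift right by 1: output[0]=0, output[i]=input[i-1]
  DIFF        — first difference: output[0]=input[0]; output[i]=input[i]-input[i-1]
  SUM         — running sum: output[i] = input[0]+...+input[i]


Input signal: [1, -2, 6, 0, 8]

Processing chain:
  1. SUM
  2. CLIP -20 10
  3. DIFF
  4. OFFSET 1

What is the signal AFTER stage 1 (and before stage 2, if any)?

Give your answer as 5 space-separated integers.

Answer: 1 -1 5 5 13

Derivation:
Input: [1, -2, 6, 0, 8]
Stage 1 (SUM): sum[0..0]=1, sum[0..1]=-1, sum[0..2]=5, sum[0..3]=5, sum[0..4]=13 -> [1, -1, 5, 5, 13]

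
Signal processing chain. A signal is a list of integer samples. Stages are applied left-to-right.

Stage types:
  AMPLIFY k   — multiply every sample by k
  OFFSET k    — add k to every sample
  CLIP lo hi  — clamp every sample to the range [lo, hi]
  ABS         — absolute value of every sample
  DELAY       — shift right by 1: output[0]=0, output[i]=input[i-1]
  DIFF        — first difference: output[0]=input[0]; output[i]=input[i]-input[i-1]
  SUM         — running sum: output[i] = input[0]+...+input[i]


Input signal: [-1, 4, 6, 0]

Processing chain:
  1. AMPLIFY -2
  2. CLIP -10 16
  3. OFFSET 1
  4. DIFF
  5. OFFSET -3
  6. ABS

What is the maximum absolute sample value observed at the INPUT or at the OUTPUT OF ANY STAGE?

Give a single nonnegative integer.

Input: [-1, 4, 6, 0] (max |s|=6)
Stage 1 (AMPLIFY -2): -1*-2=2, 4*-2=-8, 6*-2=-12, 0*-2=0 -> [2, -8, -12, 0] (max |s|=12)
Stage 2 (CLIP -10 16): clip(2,-10,16)=2, clip(-8,-10,16)=-8, clip(-12,-10,16)=-10, clip(0,-10,16)=0 -> [2, -8, -10, 0] (max |s|=10)
Stage 3 (OFFSET 1): 2+1=3, -8+1=-7, -10+1=-9, 0+1=1 -> [3, -7, -9, 1] (max |s|=9)
Stage 4 (DIFF): s[0]=3, -7-3=-10, -9--7=-2, 1--9=10 -> [3, -10, -2, 10] (max |s|=10)
Stage 5 (OFFSET -3): 3+-3=0, -10+-3=-13, -2+-3=-5, 10+-3=7 -> [0, -13, -5, 7] (max |s|=13)
Stage 6 (ABS): |0|=0, |-13|=13, |-5|=5, |7|=7 -> [0, 13, 5, 7] (max |s|=13)
Overall max amplitude: 13

Answer: 13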